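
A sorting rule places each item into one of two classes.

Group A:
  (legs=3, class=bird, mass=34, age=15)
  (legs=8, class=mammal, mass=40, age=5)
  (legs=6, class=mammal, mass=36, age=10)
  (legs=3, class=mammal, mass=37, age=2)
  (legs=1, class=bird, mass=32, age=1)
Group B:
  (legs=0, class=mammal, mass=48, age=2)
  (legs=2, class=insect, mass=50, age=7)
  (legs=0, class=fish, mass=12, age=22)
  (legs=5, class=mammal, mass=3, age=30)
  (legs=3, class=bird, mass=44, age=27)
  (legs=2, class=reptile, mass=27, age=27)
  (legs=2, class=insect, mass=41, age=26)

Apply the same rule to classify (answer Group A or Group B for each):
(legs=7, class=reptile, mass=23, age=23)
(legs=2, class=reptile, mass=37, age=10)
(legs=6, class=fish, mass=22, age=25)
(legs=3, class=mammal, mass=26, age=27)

The common property of the 'Group A' items is: mass ≤ 40 AND age ≤ 15. No 'Group B' item has it.
(legs=7, class=reptile, mass=23, age=23) → mass = 23, age = 23 → Group B. (legs=2, class=reptile, mass=37, age=10) → mass = 37, age = 10 → Group A. (legs=6, class=fish, mass=22, age=25) → mass = 22, age = 25 → Group B. (legs=3, class=mammal, mass=26, age=27) → mass = 26, age = 27 → Group B.

Group B, Group A, Group B, Group B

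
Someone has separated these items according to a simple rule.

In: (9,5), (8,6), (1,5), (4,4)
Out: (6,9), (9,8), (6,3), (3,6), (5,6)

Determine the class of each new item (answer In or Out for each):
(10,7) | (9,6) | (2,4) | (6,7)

Out, Out, In, Out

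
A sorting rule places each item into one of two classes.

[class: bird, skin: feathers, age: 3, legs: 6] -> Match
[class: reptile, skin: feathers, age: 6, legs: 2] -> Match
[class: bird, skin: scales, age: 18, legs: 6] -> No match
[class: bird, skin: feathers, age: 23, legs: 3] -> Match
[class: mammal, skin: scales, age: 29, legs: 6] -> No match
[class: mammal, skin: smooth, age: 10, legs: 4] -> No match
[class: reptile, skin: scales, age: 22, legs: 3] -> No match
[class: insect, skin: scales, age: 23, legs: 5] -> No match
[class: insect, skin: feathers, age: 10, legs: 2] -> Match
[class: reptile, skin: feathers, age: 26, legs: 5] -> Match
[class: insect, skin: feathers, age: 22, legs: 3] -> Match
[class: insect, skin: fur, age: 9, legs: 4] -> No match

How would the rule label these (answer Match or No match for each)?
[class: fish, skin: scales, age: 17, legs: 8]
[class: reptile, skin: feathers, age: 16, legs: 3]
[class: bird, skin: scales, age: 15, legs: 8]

Rule: skin is feathers. This holds for each 'Match' example and fails for each 'No match' one.
[class: fish, skin: scales, age: 17, legs: 8]: No match (skin is scales).
[class: reptile, skin: feathers, age: 16, legs: 3]: Match (skin is feathers).
[class: bird, skin: scales, age: 15, legs: 8]: No match (skin is scales).

No match, Match, No match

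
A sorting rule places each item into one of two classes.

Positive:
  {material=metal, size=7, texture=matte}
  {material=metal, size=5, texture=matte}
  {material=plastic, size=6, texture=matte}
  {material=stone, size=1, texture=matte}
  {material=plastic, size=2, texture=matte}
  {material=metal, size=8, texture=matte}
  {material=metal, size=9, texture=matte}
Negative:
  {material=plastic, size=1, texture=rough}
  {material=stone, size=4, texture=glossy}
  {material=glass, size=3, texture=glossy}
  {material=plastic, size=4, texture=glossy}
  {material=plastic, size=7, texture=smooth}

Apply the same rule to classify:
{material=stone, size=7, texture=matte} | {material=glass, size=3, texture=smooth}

Positive, Negative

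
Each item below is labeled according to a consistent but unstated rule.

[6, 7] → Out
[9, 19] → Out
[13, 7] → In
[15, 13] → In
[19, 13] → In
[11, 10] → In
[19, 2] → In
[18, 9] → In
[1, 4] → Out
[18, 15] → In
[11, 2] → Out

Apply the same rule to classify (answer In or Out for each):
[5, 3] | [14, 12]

Out, In

A rule that fits every label: first > second AND sum ≥ 20 — true of each 'In' example, false of each 'Out' one.
[5, 3] → 5 > 3, 5+3 = 8 → Out.
[14, 12] → 14 > 12, 14+12 = 26 → In.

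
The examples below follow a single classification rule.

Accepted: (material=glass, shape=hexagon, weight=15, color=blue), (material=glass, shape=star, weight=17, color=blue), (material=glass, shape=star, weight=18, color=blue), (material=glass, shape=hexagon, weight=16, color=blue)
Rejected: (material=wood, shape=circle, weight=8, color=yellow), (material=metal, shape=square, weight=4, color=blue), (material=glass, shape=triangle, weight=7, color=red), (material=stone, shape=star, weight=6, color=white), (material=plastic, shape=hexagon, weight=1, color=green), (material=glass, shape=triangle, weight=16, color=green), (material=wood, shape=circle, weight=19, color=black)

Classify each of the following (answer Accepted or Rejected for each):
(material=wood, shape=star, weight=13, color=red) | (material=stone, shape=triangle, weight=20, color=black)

The simplest hypothesis consistent with all the labels is: material is glass AND color is blue.

Rejected, Rejected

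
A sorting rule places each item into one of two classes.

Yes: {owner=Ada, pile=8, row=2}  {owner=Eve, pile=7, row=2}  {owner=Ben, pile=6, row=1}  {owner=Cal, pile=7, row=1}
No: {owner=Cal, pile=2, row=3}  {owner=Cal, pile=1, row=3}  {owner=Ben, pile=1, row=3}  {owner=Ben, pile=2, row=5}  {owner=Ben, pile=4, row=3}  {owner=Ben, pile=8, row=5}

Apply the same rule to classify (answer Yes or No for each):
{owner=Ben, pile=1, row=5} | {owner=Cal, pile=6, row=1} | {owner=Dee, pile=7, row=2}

No, Yes, Yes

The simplest hypothesis consistent with all the labels is: row ≤ 2.
{owner=Ben, pile=1, row=5}: No (row = 5). {owner=Cal, pile=6, row=1}: Yes (row = 1). {owner=Dee, pile=7, row=2}: Yes (row = 2).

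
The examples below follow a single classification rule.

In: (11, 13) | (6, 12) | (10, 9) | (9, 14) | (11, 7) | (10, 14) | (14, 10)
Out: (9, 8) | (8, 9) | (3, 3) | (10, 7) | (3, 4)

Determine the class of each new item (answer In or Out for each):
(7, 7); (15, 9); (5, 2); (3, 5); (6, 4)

All 'In' examples share one property — sum ≥ 18 — and every 'Out' example lacks it.
(7, 7) → 7+7 = 14 → Out.
(15, 9) → 15+9 = 24 → In.
(5, 2) → 5+2 = 7 → Out.
(3, 5) → 3+5 = 8 → Out.
(6, 4) → 6+4 = 10 → Out.

Out, In, Out, Out, Out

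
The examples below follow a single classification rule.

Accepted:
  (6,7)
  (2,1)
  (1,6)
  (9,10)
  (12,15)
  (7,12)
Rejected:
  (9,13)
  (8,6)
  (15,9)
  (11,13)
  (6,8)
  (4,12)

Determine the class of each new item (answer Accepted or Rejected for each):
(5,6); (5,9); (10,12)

Accepted, Rejected, Rejected

The classifier is using: sum is odd.
(5,6) — 5+6 = 11, hence Accepted.
(5,9) — 5+9 = 14, hence Rejected.
(10,12) — 10+12 = 22, hence Rejected.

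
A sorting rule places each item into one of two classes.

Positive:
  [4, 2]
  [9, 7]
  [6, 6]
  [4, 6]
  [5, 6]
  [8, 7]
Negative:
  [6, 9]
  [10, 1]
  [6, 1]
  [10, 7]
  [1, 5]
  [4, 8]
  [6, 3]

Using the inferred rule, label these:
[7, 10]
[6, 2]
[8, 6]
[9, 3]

Negative, Negative, Positive, Negative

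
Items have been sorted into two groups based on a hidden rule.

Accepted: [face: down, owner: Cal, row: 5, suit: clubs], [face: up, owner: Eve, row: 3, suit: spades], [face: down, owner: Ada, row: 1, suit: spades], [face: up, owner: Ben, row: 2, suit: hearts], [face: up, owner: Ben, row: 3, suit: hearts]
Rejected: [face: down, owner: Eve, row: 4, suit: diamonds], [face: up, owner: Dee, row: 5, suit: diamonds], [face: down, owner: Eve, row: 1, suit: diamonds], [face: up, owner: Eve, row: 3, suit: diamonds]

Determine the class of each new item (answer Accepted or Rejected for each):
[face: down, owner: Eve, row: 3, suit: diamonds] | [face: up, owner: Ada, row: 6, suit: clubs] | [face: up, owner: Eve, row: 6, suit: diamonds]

Rejected, Accepted, Rejected

Comparing the two groups points to one rule — suit is not diamonds.
[face: down, owner: Eve, row: 3, suit: diamonds]: suit is diamonds — fails the rule, so Rejected. [face: up, owner: Ada, row: 6, suit: clubs]: suit is clubs — matches, so Accepted. [face: up, owner: Eve, row: 6, suit: diamonds]: suit is diamonds — fails the rule, so Rejected.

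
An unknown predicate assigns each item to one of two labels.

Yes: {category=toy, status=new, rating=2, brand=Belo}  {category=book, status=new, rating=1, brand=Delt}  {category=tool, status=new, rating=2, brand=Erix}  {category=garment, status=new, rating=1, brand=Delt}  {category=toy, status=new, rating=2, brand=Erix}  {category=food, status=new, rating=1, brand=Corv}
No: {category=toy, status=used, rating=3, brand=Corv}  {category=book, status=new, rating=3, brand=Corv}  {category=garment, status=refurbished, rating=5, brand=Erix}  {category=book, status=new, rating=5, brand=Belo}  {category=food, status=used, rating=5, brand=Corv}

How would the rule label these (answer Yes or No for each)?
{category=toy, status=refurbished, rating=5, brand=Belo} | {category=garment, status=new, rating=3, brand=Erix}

No, No

'Yes' ⟺ rating ≤ 2.
{category=toy, status=refurbished, rating=5, brand=Belo}: rating = 5 — fails the rule, so No. {category=garment, status=new, rating=3, brand=Erix}: rating = 3 — fails the rule, so No.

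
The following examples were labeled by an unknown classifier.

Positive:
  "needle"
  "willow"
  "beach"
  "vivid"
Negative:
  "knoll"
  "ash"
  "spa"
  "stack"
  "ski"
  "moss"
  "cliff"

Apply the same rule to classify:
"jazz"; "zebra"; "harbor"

The distinguishing property — has ≥ 2 vowels — holds for all the 'Positive' cases and none of the 'Negative' cases.
"jazz": 1 vowel, fails this test → Negative.
"zebra": 2 vowels, checks out → Positive.
"harbor": 2 vowels, checks out → Positive.

Negative, Positive, Positive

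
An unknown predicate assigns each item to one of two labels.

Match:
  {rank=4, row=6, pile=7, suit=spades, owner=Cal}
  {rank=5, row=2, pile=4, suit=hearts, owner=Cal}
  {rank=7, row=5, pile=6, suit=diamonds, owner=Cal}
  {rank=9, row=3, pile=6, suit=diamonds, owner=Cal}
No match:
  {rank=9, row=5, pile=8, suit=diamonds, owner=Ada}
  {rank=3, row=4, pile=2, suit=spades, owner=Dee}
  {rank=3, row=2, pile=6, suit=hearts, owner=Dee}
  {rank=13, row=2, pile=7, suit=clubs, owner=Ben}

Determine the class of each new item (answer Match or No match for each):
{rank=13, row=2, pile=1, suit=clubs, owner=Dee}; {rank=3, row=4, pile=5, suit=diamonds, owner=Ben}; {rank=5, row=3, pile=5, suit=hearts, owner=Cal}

The simplest hypothesis consistent with all the labels is: owner is Cal.
No match: {rank=13, row=2, pile=1, suit=clubs, owner=Dee}, since owner is Dee.
No match: {rank=3, row=4, pile=5, suit=diamonds, owner=Ben}, since owner is Ben.
Match: {rank=5, row=3, pile=5, suit=hearts, owner=Cal}, since owner is Cal.

No match, No match, Match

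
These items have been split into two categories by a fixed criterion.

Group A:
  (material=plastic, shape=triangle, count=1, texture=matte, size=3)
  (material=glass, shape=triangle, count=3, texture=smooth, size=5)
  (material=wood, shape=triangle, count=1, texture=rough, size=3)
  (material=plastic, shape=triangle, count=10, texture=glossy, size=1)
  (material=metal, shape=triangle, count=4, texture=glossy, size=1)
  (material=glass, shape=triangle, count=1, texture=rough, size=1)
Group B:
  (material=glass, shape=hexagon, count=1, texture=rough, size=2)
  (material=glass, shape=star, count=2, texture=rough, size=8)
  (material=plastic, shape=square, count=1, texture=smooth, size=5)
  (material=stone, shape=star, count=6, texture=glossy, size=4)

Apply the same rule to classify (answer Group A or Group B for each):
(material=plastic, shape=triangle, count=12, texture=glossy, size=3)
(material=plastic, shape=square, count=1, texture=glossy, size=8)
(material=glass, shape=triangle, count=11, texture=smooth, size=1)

Checking candidate rules against both groups, what survives is: shape is triangle.
(material=plastic, shape=triangle, count=12, texture=glossy, size=3): shape is triangle, fits → Group A.
(material=plastic, shape=square, count=1, texture=glossy, size=8): shape is square, doesn't qualify → Group B.
(material=glass, shape=triangle, count=11, texture=smooth, size=1): shape is triangle, fits → Group A.

Group A, Group B, Group A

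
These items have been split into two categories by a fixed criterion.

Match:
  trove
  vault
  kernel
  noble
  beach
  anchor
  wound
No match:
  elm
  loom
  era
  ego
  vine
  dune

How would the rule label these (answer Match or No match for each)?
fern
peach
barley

'Match' ⟺ length ≥ 5.
fern → length 4 → No match.
peach → length 5 → Match.
barley → length 6 → Match.

No match, Match, Match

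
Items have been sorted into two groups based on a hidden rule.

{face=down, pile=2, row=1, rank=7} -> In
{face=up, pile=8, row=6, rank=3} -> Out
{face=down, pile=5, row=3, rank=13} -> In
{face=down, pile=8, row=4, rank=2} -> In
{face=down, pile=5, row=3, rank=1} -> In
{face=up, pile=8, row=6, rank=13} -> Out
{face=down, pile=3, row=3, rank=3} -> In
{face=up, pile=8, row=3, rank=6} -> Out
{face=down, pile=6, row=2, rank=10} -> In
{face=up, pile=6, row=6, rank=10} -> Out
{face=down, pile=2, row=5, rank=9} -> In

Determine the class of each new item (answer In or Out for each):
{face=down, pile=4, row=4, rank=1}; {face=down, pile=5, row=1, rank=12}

In, In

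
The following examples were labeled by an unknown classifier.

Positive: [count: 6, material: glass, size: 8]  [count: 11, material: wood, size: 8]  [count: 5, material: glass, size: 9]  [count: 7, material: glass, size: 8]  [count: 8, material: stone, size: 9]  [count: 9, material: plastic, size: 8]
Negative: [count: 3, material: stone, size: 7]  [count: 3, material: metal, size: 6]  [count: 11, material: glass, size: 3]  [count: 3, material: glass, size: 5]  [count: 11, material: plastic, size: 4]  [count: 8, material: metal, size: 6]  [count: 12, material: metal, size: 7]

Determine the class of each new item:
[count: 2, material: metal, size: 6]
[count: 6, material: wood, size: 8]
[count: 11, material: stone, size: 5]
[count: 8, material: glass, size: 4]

The common property of the 'Positive' items is: size ≥ 8. No 'Negative' item has it.

Negative, Positive, Negative, Negative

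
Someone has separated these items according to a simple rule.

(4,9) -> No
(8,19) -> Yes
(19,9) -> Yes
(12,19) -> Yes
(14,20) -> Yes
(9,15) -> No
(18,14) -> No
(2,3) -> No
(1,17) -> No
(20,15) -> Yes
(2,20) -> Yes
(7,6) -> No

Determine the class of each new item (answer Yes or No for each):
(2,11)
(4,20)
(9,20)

No, Yes, Yes

A rule that fits every label: max ≥ 19 — true of each 'Yes' example, false of each 'No' one.
(2,11) — max 11, hence No.
(4,20) — max 20, hence Yes.
(9,20) — max 20, hence Yes.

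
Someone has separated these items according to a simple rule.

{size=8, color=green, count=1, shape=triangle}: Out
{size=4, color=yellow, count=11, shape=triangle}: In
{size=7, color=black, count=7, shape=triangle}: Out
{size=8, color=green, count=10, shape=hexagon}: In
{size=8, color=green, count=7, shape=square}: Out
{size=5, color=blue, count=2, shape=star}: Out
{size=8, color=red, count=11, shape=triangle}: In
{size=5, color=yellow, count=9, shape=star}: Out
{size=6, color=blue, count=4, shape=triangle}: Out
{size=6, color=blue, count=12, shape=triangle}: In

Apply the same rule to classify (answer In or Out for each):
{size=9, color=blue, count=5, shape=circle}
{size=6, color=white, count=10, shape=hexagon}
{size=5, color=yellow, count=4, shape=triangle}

Out, In, Out

The distinguishing property — count ≥ 10 — holds for all the 'In' cases and none of the 'Out' cases.
{size=9, color=blue, count=5, shape=circle}: count = 5 — does not satisfy this, so Out. {size=6, color=white, count=10, shape=hexagon}: count = 10 — satisfies this, so In. {size=5, color=yellow, count=4, shape=triangle}: count = 4 — does not satisfy this, so Out.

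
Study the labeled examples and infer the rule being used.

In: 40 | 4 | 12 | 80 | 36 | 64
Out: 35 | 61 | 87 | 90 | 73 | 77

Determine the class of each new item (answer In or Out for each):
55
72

Out, In

One predicate separates the groups cleanly: multiple of 4.
55: Out (55 = 4·13 + 3). 72: In (72 = 4·18).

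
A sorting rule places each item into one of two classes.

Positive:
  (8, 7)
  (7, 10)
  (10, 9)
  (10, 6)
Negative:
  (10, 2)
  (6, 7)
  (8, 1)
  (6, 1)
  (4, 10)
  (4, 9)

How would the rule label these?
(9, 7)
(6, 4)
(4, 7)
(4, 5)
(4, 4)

Positive, Negative, Negative, Negative, Negative

'Positive' ⟺ sum ≥ 15.
(9, 7): 9+7 = 16, satisfies this → Positive. (6, 4): 6+4 = 10, lacks this property → Negative. (4, 7): 4+7 = 11, lacks this property → Negative. (4, 5): 4+5 = 9, lacks this property → Negative. (4, 4): 4+4 = 8, lacks this property → Negative.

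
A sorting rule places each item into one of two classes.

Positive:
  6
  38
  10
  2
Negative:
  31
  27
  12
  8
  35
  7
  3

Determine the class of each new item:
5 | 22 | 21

Checking candidate rules against both groups, what survives is: ≡ 2 (mod 4).
5: 5 mod 4 = 1 — doesn't match, so Negative. 22: 22 mod 4 = 2 — qualifies, so Positive. 21: 21 mod 4 = 1 — doesn't match, so Negative.

Negative, Positive, Negative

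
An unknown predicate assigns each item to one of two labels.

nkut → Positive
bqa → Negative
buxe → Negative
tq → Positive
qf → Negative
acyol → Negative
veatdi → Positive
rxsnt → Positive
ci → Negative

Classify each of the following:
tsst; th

Comparing the two groups points to one rule — contains 't'.

Positive, Positive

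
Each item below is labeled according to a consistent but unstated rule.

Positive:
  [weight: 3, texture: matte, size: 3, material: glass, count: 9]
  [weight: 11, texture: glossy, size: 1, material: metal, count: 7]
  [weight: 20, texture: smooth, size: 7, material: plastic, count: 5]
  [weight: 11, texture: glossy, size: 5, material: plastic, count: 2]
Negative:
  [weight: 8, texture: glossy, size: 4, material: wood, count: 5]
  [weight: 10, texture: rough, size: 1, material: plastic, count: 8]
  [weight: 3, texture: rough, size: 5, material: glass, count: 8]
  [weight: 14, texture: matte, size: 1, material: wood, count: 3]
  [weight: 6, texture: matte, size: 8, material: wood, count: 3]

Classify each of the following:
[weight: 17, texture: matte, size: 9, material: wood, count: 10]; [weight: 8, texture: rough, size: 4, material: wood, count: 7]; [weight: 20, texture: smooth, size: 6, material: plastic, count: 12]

The classifier is using: material is not wood AND count ≠ 8.

Negative, Negative, Positive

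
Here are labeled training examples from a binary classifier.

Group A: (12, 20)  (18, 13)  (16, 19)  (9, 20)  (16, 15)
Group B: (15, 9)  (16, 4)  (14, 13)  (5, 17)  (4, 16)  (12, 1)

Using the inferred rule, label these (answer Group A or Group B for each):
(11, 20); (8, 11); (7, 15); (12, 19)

Group A, Group B, Group B, Group A

Every 'Group A' example satisfies: sum ≥ 29. None of the 'Group B' examples do.
(11, 20): 11+20 = 31, matches → Group A. (8, 11): 8+11 = 19, fails this test → Group B. (7, 15): 7+15 = 22, fails this test → Group B. (12, 19): 12+19 = 31, matches → Group A.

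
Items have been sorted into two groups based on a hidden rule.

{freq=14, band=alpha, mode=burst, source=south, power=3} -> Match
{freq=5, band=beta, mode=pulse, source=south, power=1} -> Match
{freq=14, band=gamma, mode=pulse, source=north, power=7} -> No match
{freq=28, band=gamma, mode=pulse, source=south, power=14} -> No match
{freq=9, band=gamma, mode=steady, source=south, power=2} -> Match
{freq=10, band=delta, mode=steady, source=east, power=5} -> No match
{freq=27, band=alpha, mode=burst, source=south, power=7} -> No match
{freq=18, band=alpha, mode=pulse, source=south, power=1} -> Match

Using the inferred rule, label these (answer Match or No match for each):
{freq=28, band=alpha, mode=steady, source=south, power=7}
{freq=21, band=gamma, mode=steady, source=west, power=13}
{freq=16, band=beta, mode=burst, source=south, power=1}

No match, No match, Match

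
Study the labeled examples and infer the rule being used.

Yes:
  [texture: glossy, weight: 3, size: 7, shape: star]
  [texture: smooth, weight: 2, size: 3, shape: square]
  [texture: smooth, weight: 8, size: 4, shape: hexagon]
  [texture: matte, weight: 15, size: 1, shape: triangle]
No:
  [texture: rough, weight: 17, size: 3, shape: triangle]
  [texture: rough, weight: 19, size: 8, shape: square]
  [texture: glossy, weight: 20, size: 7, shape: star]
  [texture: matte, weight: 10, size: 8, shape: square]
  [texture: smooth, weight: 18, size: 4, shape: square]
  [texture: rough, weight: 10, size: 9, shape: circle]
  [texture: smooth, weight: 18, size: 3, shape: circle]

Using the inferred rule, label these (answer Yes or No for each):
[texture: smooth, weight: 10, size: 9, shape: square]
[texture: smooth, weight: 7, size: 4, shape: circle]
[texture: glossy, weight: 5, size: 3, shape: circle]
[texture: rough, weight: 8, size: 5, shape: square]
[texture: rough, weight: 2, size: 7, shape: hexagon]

No, Yes, Yes, Yes, Yes

The pattern is that an item is 'Yes' exactly when: size ≤ 7 AND weight ≤ 15.
No: [texture: smooth, weight: 10, size: 9, shape: square], since size = 9, weight = 10.
Yes: [texture: smooth, weight: 7, size: 4, shape: circle], since size = 4, weight = 7.
Yes: [texture: glossy, weight: 5, size: 3, shape: circle], since size = 3, weight = 5.
Yes: [texture: rough, weight: 8, size: 5, shape: square], since size = 5, weight = 8.
Yes: [texture: rough, weight: 2, size: 7, shape: hexagon], since size = 7, weight = 2.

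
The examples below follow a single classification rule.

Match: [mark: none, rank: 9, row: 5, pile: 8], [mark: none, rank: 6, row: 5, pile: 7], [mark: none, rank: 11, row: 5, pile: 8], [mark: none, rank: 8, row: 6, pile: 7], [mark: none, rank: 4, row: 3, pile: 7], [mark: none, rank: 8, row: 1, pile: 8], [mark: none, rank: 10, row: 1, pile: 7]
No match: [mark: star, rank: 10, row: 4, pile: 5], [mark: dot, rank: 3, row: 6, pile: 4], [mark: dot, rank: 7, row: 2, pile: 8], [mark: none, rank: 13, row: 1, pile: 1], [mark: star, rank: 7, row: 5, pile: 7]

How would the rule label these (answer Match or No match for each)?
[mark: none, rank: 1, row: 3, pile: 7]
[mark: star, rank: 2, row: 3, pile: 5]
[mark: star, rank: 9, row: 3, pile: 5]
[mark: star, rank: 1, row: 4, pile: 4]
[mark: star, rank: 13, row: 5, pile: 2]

Match, No match, No match, No match, No match

The pattern is that an item is 'Match' exactly when: mark is none AND pile ≥ 4.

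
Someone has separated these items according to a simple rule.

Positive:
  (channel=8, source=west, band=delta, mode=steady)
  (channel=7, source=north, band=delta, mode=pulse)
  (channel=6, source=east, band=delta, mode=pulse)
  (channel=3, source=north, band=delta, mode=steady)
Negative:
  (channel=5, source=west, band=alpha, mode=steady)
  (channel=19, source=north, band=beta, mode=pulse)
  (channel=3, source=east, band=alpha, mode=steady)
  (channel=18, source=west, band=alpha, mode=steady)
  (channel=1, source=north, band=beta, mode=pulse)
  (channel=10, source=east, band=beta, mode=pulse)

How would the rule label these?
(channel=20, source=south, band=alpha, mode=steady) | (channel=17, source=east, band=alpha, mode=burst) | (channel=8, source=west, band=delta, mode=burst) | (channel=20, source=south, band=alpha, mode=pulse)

Negative, Negative, Positive, Negative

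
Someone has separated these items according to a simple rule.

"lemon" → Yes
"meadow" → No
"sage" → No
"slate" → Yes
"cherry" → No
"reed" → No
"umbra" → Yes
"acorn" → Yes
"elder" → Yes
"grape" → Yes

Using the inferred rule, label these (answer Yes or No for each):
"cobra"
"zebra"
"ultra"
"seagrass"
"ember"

All 'Yes' examples share one property — odd length — and every 'No' example lacks it.
Yes: "cobra", since length 5. Yes: "zebra", since length 5. Yes: "ultra", since length 5. No: "seagrass", since length 8. Yes: "ember", since length 5.

Yes, Yes, Yes, No, Yes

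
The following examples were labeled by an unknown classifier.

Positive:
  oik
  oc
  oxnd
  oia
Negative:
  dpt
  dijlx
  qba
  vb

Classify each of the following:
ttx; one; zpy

Negative, Positive, Negative

Every 'Positive' example satisfies: contains 'o'. None of the 'Negative' examples do.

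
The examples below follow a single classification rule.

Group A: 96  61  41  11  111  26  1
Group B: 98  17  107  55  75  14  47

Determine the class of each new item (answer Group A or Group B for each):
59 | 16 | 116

Group B, Group A, Group A

Checking candidate rules against both groups, what survives is: ≡ 1 (mod 5).
59 — 59 mod 5 = 4, hence Group B. 16 — 16 mod 5 = 1, hence Group A. 116 — 116 mod 5 = 1, hence Group A.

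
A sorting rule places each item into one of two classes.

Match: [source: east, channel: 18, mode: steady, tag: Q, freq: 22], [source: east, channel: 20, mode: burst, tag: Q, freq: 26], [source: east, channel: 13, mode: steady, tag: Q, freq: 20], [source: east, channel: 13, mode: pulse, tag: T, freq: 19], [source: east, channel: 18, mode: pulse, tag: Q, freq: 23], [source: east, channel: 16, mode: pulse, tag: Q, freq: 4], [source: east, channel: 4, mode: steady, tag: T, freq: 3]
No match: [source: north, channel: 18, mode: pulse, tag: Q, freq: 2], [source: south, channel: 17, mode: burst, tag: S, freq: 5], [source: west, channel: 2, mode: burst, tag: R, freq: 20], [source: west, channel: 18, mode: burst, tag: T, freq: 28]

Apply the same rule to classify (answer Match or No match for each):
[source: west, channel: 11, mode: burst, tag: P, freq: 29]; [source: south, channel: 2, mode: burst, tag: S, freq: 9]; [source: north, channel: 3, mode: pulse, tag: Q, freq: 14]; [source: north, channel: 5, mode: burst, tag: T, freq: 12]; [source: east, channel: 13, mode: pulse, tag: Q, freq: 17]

No match, No match, No match, No match, Match

The common property of the 'Match' items is: source is east. No 'No match' item has it.
[source: west, channel: 11, mode: burst, tag: P, freq: 29] — source is west, hence No match. [source: south, channel: 2, mode: burst, tag: S, freq: 9] — source is south, hence No match. [source: north, channel: 3, mode: pulse, tag: Q, freq: 14] — source is north, hence No match. [source: north, channel: 5, mode: burst, tag: T, freq: 12] — source is north, hence No match. [source: east, channel: 13, mode: pulse, tag: Q, freq: 17] — source is east, hence Match.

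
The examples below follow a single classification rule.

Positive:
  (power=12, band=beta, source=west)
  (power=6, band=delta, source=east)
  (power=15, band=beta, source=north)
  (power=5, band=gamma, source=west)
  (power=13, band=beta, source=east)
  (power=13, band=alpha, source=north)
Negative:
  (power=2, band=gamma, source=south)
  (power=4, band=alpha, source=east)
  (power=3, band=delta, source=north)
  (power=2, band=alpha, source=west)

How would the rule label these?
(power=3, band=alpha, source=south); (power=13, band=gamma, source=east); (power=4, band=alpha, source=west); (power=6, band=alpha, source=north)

Negative, Positive, Negative, Positive

Every 'Positive' example satisfies: power ≥ 5. None of the 'Negative' examples do.
(power=3, band=alpha, source=south) → power = 3 → Negative.
(power=13, band=gamma, source=east) → power = 13 → Positive.
(power=4, band=alpha, source=west) → power = 4 → Negative.
(power=6, band=alpha, source=north) → power = 6 → Positive.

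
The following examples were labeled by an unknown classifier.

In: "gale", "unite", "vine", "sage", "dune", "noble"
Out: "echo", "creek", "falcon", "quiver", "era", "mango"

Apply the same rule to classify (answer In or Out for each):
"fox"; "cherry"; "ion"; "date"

One predicate separates the groups cleanly: ends with 'e'.
Out: "fox", since ends with 'x'.
Out: "cherry", since ends with 'y'.
Out: "ion", since ends with 'n'.
In: "date", since ends with 'e'.

Out, Out, Out, In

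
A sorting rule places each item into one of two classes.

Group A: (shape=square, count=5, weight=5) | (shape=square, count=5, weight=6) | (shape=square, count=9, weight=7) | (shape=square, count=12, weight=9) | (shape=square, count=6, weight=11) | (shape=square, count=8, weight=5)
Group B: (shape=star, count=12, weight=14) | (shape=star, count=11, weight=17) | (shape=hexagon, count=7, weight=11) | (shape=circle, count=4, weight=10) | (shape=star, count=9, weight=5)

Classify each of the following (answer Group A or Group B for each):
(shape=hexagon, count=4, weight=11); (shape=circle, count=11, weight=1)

Group B, Group B

The classifier is using: shape is square.
(shape=hexagon, count=4, weight=11): Group B (shape is hexagon).
(shape=circle, count=11, weight=1): Group B (shape is circle).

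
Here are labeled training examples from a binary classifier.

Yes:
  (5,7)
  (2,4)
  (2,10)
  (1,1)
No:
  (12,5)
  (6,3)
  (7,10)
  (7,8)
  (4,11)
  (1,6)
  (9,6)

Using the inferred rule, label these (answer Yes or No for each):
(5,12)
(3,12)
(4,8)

Every 'Yes' example satisfies: sum is even. None of the 'No' examples do.
(5,12) → 5+12 = 17 → No.
(3,12) → 3+12 = 15 → No.
(4,8) → 4+8 = 12 → Yes.

No, No, Yes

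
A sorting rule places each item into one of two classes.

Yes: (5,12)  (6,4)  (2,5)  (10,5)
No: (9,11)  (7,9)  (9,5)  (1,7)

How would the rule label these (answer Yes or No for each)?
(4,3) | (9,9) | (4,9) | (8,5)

Yes, No, Yes, Yes

The rule appears to be: product is even.
(4,3) — 4·3 = 12, hence Yes. (9,9) — 9·9 = 81, hence No. (4,9) — 4·9 = 36, hence Yes. (8,5) — 8·5 = 40, hence Yes.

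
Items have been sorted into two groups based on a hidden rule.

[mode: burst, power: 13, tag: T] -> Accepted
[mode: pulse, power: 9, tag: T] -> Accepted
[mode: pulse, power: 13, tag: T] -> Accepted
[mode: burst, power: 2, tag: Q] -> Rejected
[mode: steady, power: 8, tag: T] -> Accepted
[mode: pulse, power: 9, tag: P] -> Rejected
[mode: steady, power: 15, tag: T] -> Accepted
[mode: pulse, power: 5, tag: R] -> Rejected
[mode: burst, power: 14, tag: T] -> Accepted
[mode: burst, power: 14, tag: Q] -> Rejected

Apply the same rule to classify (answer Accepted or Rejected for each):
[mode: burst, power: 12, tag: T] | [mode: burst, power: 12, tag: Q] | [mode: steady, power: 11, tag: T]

The simplest hypothesis consistent with all the labels is: tag is T.
Accepted: [mode: burst, power: 12, tag: T], since tag is T.
Rejected: [mode: burst, power: 12, tag: Q], since tag is Q.
Accepted: [mode: steady, power: 11, tag: T], since tag is T.

Accepted, Rejected, Accepted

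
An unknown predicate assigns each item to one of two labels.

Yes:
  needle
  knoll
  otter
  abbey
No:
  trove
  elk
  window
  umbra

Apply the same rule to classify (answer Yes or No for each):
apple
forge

Yes, No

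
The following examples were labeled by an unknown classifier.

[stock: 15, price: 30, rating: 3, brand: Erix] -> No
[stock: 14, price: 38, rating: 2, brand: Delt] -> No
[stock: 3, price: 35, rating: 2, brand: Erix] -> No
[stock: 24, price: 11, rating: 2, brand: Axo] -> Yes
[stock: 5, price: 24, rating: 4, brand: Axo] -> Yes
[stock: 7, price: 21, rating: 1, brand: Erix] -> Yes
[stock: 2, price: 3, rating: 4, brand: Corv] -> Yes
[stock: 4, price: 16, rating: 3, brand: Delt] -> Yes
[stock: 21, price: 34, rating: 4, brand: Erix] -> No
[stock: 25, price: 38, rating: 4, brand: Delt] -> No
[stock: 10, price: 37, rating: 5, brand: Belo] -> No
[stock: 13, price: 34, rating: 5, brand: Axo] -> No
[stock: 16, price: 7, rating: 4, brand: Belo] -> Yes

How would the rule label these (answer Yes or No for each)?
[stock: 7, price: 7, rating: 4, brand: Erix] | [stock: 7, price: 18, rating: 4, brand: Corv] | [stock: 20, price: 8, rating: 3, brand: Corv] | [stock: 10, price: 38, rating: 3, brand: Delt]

The common property of the 'Yes' items is: price ≤ 24. No 'No' item has it.
[stock: 7, price: 7, rating: 4, brand: Erix]: price = 7 — satisfies this, so Yes. [stock: 7, price: 18, rating: 4, brand: Corv]: price = 18 — satisfies this, so Yes. [stock: 20, price: 8, rating: 3, brand: Corv]: price = 8 — satisfies this, so Yes. [stock: 10, price: 38, rating: 3, brand: Delt]: price = 38 — fails the rule, so No.

Yes, Yes, Yes, No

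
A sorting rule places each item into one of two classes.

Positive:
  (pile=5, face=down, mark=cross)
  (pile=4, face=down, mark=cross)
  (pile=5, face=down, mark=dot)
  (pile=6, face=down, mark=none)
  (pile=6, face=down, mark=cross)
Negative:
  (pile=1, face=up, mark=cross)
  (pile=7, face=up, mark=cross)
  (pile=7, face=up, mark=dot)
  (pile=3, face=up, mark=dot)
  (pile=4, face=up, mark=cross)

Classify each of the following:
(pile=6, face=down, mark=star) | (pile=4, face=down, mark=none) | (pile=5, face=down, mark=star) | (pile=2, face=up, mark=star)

The distinguishing property — face is down — holds for all the 'Positive' cases and none of the 'Negative' cases.
Positive: (pile=6, face=down, mark=star), since face is down.
Positive: (pile=4, face=down, mark=none), since face is down.
Positive: (pile=5, face=down, mark=star), since face is down.
Negative: (pile=2, face=up, mark=star), since face is up.

Positive, Positive, Positive, Negative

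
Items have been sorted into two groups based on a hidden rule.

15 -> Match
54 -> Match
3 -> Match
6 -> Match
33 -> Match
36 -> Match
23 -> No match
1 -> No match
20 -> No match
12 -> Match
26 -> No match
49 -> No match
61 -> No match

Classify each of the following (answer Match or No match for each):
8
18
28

No match, Match, No match

A rule that fits every label: multiple of 3 — true of each 'Match' example, false of each 'No match' one.
8: No match (8 = 3·2 + 2).
18: Match (18 = 3·6).
28: No match (28 = 3·9 + 1).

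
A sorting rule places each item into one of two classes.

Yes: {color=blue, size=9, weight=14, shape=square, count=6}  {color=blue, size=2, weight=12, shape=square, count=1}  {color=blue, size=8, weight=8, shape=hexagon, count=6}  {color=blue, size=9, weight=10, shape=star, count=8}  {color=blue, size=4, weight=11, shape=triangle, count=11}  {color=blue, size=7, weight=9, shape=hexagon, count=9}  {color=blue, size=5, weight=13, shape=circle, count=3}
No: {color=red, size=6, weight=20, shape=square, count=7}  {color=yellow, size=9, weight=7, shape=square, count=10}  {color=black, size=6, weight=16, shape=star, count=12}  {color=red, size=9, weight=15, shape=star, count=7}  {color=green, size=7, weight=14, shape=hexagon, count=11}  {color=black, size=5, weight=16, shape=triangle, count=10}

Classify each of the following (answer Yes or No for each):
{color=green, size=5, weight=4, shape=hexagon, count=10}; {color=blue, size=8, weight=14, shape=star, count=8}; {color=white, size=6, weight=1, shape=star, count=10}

One predicate separates the groups cleanly: color is blue.
{color=green, size=5, weight=4, shape=hexagon, count=10}: color is green — does not fit, so No. {color=blue, size=8, weight=14, shape=star, count=8}: color is blue — has this property, so Yes. {color=white, size=6, weight=1, shape=star, count=10}: color is white — does not fit, so No.

No, Yes, No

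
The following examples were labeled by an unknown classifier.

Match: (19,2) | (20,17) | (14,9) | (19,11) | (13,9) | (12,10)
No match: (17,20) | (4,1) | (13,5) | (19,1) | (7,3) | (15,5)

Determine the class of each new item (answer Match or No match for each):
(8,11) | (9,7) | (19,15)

No match, No match, Match

'Match' ⟺ first > second AND sum ≥ 21.
(8,11) → 8 < 11, 8+11 = 19 → No match.
(9,7) → 9 > 7, 9+7 = 16 → No match.
(19,15) → 19 > 15, 19+15 = 34 → Match.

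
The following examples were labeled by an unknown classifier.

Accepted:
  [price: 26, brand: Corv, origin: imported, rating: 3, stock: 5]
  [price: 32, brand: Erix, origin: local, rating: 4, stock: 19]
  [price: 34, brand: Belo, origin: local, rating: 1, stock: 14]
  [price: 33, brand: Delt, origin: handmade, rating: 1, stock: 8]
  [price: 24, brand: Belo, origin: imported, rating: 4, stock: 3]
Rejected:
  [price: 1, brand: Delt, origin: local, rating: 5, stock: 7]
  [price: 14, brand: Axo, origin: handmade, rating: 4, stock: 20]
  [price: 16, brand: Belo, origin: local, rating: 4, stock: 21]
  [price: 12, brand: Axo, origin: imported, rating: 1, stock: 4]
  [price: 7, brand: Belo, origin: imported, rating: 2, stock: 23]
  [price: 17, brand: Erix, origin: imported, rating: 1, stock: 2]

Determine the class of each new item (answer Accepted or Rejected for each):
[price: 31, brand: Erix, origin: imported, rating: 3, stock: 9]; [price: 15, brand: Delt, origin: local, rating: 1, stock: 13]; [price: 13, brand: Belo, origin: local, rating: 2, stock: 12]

Accepted, Rejected, Rejected

The distinguishing property — price ≥ 24 — holds for all the 'Accepted' cases and none of the 'Rejected' cases.
[price: 31, brand: Erix, origin: imported, rating: 3, stock: 9]: Accepted (price = 31).
[price: 15, brand: Delt, origin: local, rating: 1, stock: 13]: Rejected (price = 15).
[price: 13, brand: Belo, origin: local, rating: 2, stock: 12]: Rejected (price = 13).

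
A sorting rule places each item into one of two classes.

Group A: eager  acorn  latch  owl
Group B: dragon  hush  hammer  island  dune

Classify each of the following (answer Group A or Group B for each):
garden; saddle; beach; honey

Group B, Group B, Group A, Group A

A rule that fits every label: odd length — true of each 'Group A' example, false of each 'Group B' one.
garden: Group B (length 6).
saddle: Group B (length 6).
beach: Group A (length 5).
honey: Group A (length 5).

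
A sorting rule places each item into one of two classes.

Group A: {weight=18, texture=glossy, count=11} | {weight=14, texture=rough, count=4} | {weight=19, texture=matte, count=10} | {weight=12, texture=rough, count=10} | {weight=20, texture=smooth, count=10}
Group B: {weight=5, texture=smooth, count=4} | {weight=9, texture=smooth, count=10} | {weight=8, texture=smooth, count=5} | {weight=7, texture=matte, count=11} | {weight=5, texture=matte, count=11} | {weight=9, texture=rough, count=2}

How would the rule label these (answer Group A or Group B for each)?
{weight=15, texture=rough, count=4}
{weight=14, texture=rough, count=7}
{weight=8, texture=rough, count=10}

Group A, Group A, Group B

The rule appears to be: weight ≥ 12.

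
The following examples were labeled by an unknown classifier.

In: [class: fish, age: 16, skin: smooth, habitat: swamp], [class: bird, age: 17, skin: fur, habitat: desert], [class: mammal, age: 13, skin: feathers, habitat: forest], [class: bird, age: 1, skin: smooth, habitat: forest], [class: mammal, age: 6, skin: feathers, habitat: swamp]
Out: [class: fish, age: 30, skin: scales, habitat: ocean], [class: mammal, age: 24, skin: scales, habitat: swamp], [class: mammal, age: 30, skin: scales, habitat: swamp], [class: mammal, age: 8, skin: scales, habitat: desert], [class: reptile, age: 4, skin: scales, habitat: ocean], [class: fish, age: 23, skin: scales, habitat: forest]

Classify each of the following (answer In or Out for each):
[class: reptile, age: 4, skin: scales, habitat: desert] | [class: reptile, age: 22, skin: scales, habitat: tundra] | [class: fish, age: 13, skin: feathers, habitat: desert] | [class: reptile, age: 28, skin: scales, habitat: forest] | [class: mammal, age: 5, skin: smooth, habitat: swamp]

Out, Out, In, Out, In

The distinguishing property — skin is not scales — holds for all the 'In' cases and none of the 'Out' cases.
Out: [class: reptile, age: 4, skin: scales, habitat: desert], since skin is scales.
Out: [class: reptile, age: 22, skin: scales, habitat: tundra], since skin is scales.
In: [class: fish, age: 13, skin: feathers, habitat: desert], since skin is feathers.
Out: [class: reptile, age: 28, skin: scales, habitat: forest], since skin is scales.
In: [class: mammal, age: 5, skin: smooth, habitat: swamp], since skin is smooth.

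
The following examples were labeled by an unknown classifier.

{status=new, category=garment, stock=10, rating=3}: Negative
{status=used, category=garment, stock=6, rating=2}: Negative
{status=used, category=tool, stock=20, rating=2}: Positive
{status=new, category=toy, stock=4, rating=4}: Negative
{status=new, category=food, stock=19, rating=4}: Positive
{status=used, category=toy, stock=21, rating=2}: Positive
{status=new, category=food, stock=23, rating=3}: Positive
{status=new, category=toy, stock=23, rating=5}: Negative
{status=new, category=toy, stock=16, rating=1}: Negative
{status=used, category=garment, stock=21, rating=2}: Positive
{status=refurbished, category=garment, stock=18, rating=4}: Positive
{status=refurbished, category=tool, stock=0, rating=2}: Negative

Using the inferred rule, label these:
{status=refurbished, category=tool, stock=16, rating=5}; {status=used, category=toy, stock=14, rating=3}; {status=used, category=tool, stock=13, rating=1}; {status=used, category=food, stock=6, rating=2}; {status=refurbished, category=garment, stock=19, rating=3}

The pattern is that an item is 'Positive' exactly when: stock ≥ 18 AND rating ≤ 4.
{status=refurbished, category=tool, stock=16, rating=5}: stock = 16, rating = 5, fails this test → Negative.
{status=used, category=toy, stock=14, rating=3}: stock = 14, rating = 3, fails this test → Negative.
{status=used, category=tool, stock=13, rating=1}: stock = 13, rating = 1, fails this test → Negative.
{status=used, category=food, stock=6, rating=2}: stock = 6, rating = 2, fails this test → Negative.
{status=refurbished, category=garment, stock=19, rating=3}: stock = 19, rating = 3, matches → Positive.

Negative, Negative, Negative, Negative, Positive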